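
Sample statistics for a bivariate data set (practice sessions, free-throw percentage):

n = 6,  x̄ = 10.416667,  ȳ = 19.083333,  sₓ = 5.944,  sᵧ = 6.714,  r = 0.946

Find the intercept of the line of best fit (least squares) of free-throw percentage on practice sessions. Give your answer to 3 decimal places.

b = r · sᵧ/sₓ = 0.946 · 6.714/5.944 = 1.068547
a = ȳ − b·x̄ = 19.083333 − 1.068547·10.416667 = 7.952634

7.953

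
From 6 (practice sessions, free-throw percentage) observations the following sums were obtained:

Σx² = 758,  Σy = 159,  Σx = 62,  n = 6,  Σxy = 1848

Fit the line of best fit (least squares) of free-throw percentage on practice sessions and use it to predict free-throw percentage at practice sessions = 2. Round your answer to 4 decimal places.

11.9403

Sxx = Σx² − (Σx)²/n = 758 − 640.666667 = 117.333333
Sxy = Σxy − (Σx)(Σy)/n = 1848 − 1643 = 205
b = Sxy/Sxx = 205/117.333333 = 1.747159
a = ȳ − b·x̄ = 26.5 − 1.747159·10.333333 = 8.446023
ŷ(2) = a + b·2 = 8.446023 + 1.747159·2 = 11.940341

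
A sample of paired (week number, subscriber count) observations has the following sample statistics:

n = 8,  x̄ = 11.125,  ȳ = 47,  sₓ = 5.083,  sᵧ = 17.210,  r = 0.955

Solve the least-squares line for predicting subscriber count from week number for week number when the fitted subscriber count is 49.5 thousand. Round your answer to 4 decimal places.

b = r · sᵧ/sₓ = 0.955 · 17.21/5.083 = 3.233435
a = ȳ − b·x̄ = 47 − 3.233435·11.125 = 11.028036
Set a + b·x = 49.5: x = (49.5 − 11.028036) / 3.233435 = 11.898172

11.8982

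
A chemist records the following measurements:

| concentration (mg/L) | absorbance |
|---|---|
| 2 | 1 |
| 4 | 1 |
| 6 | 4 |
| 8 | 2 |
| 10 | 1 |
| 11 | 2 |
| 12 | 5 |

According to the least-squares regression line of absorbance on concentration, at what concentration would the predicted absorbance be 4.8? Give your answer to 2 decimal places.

20.06

n = 7, Σx = 53, Σy = 16, Σxy = 138, Σx² = 485
Sxx = Σx² − (Σx)²/n = 485 − 401.285714 = 83.714286
Sxy = Σxy − (Σx)(Σy)/n = 138 − 121.142857 = 16.857143
b = Sxy/Sxx = 16.857143/83.714286 = 0.201365
a = ȳ − b·x̄ = 2.285714 − 0.201365·7.571429 = 0.761092
Set a + b·x = 4.8: x = (4.8 − 0.761092) / 0.201365 = 20.057627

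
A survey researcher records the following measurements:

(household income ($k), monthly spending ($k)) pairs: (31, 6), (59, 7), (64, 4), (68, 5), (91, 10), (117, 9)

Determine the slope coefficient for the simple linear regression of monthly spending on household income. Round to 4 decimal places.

n = 6, Σx = 430, Σy = 41, Σxy = 3158, Σx² = 35132
Sxx = Σx² − (Σx)²/n = 35132 − 30816.666667 = 4315.333333
Sxy = Σxy − (Σx)(Σy)/n = 3158 − 2938.333333 = 219.666667
b = Sxy/Sxx = 219.666667/4315.333333 = 0.050904

0.0509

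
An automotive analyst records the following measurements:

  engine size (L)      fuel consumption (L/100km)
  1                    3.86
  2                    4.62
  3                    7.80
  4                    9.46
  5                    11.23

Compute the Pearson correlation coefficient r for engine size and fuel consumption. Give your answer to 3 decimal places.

n = 5, Σx = 15, Σy = 36.97, Σxy = 130.49, Σx² = 55, Σy² = 312.6885
Sxx = Σx² − (Σx)²/n = 55 − 45 = 10
Sxy = Σxy − (Σx)(Σy)/n = 130.49 − 110.91 = 19.58
Syy = Σy² − (Σy)²/n = 312.6885 − 273.35618 = 39.33232
r = Sxy/√(Sxx·Syy) = 19.58/√(393.3232) = 19.58/19.832378 = 0.987274

0.987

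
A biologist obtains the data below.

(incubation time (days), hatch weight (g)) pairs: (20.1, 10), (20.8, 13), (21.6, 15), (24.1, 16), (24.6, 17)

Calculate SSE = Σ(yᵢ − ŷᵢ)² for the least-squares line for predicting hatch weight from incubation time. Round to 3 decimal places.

n = 5, Σx = 111.2, Σy = 71, Σxy = 1599.2, Σx² = 2489.18, Σy² = 1039
Sxx = Σx² − (Σx)²/n = 2489.18 − 2473.088 = 16.092
Sxy = Σxy − (Σx)(Σy)/n = 1599.2 − 1579.04 = 20.16
Syy = Σy² − (Σy)²/n = 1039 − 1008.2 = 30.8
b = Sxy/Sxx = 20.16/16.092 = 1.252796
SSE = Syy − b·Sxy = 30.8 − 1.252796·20.16 = 5.543624

5.544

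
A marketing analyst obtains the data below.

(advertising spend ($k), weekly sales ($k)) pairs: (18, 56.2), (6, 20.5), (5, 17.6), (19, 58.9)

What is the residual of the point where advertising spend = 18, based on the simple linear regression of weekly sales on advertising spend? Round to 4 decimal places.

n = 4, Σx = 48, Σy = 153.2, Σxy = 2341.7, Σx² = 746
Sxx = Σx² − (Σx)²/n = 746 − 576 = 170
Sxy = Σxy − (Σx)(Σy)/n = 2341.7 − 1838.4 = 503.3
b = Sxy/Sxx = 503.3/170 = 2.960588
a = ȳ − b·x̄ = 38.3 − 2.960588·12 = 2.772941
ŷ(18) = 2.772941 + 2.960588·18 = 56.063529
residual = y − ŷ = 56.2 − 56.063529 = 0.136471

0.1365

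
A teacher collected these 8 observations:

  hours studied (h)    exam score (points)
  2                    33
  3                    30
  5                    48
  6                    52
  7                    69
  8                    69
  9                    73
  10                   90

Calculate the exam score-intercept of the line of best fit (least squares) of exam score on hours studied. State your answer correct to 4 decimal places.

12.9550

n = 8, Σx = 50, Σy = 464, Σxy = 3300, Σx² = 368
Sxx = Σx² − (Σx)²/n = 368 − 312.5 = 55.5
Sxy = Σxy − (Σx)(Σy)/n = 3300 − 2900 = 400
b = Sxy/Sxx = 400/55.5 = 7.207207
a = ȳ − b·x̄ = 58 − 7.207207·6.25 = 12.954955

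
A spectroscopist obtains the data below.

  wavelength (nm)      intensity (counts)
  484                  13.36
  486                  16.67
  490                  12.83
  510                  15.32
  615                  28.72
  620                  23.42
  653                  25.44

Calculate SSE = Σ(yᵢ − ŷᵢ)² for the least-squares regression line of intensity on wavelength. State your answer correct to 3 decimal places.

n = 7, Σx = 3858, Σy = 135.76, Σxy = 77463.28, Σx² = 2159686, Σy² = 2876.2182
Sxx = Σx² − (Σx)²/n = 2159686 − 2126309.142857 = 33376.857143
Sxy = Σxy − (Σx)(Σy)/n = 77463.28 − 74823.154286 = 2640.125714
Syy = Σy² − (Σy)²/n = 2876.2182 − 2632.968229 = 243.249971
b = Sxy/Sxx = 2640.125714/33376.857143 = 0.079100
SSE = Syy − b·Sxy = 243.249971 − 0.079100·2640.125714 = 34.414737

34.415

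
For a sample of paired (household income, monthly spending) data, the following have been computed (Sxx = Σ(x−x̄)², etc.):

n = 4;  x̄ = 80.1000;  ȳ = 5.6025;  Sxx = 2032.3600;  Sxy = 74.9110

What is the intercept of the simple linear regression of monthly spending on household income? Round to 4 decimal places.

2.6501

b = Sxy/Sxx = 74.911/2032.36 = 0.036859
a = ȳ − b·x̄ = 5.6025 − 0.036859·80.1 = 2.650085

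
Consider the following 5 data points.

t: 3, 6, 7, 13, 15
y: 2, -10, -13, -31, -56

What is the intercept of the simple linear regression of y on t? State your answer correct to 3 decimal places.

n = 5, Σx = 44, Σy = -108, Σxy = -1388, Σx² = 488
Sxx = Σx² − (Σx)²/n = 488 − 387.2 = 100.8
Sxy = Σxy − (Σx)(Σy)/n = -1388 − (-950.4) = -437.6
b = Sxy/Sxx = -437.6/100.8 = -4.341270
a = ȳ − b·x̄ = -21.6 − (-4.341270)·8.8 = 16.603175

16.603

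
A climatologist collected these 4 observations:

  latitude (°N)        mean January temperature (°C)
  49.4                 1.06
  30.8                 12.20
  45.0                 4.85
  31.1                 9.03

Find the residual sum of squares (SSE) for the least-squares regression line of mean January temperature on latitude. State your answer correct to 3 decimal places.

n = 4, Σx = 156.3, Σy = 27.14, Σxy = 927.207, Σx² = 6381.21, Σy² = 255.027
Sxx = Σx² − (Σx)²/n = 6381.21 − 6107.4225 = 273.7875
Sxy = Σxy − (Σx)(Σy)/n = 927.207 − 1060.4955 = -133.2885
Syy = Σy² − (Σy)²/n = 255.027 − 184.1449 = 70.8821
b = Sxy/Sxx = -133.2885/273.7875 = -0.486832
SSE = Syy − b·Sxy = 70.8821 − (-0.486832)·(-133.2885) = 5.993001

5.993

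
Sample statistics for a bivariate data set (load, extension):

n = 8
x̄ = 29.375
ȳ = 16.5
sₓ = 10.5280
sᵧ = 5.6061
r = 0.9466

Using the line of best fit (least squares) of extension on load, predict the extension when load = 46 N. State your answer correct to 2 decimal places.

b = r · sᵧ/sₓ = 0.9466 · 5.6061/10.528 = 0.504059
a = ȳ − b·x̄ = 16.5 − 0.504059·29.375 = 1.693264
ŷ(46) = a + b·46 = 1.693264 + 0.504059·46 = 24.879983

24.88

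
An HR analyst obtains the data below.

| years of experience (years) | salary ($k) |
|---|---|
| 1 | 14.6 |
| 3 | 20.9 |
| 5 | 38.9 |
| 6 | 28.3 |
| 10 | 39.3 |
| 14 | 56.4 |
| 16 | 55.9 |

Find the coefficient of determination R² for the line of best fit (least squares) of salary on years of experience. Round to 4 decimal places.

n = 7, Σx = 55, Σy = 254.3, Σxy = 2518.6, Σx² = 623, Σy² = 10814.33
Sxx = Σx² − (Σx)²/n = 623 − 432.142857 = 190.857143
Sxy = Σxy − (Σx)(Σy)/n = 2518.6 − 1998.071429 = 520.528571
Syy = Σy² − (Σy)²/n = 10814.33 − 9238.355714 = 1575.974286
R² = Sxy²/(Sxx·Syy) = (520.528571)²/(190.857143·1575.974286) = 0.900807

0.9008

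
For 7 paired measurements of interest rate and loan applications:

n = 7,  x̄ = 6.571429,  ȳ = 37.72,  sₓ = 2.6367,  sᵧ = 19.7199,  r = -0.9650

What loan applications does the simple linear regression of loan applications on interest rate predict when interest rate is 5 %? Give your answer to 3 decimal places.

b = r · sᵧ/sₓ = -0.965 · 19.7199/2.6367 = -7.217243
a = ȳ − b·x̄ = 37.72 − (-7.217243)·6.571429 = 85.147597
ŷ(5) = a + b·5 = 85.147597 + (-7.217243)·5 = 49.061384

49.061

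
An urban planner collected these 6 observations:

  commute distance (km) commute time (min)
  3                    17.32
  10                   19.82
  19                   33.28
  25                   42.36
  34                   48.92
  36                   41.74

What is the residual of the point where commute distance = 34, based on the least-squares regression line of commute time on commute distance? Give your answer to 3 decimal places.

3.040

n = 6, Σx = 127, Σy = 203.44, Σxy = 5107.4, Σx² = 3547
Sxx = Σx² − (Σx)²/n = 3547 − 2688.166667 = 858.833333
Sxy = Σxy − (Σx)(Σy)/n = 5107.4 − 4306.146667 = 801.253333
b = Sxy/Sxx = 801.253333/858.833333 = 0.932956
a = ȳ − b·x̄ = 33.906667 − 0.932956·21.166667 = 14.159107
ŷ(34) = 14.159107 + 0.932956·34 = 45.879596
residual = y − ŷ = 48.92 − 45.879596 = 3.040404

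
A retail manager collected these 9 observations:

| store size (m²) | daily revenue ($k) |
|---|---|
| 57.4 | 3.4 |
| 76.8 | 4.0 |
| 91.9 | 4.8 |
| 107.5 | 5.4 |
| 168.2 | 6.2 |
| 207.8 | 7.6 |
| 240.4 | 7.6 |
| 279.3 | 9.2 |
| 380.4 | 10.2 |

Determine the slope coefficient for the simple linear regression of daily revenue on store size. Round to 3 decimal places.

n = 9, Σx = 1609.7, Σy = 58.4, Σxy = 12422.78, Σx² = 381171.75
Sxx = Σx² − (Σx)²/n = 381171.75 − 287903.787778 = 93267.962222
Sxy = Σxy − (Σx)(Σy)/n = 12422.78 − 10445.164444 = 1977.615556
b = Sxy/Sxx = 1977.615556/93267.962222 = 0.021204

0.021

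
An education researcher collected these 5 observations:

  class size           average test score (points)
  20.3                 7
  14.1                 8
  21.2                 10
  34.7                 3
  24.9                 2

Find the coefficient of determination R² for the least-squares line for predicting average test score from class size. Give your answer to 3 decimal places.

0.468

n = 5, Σx = 115.2, Σy = 30, Σxy = 620.8, Σx² = 2884.44, Σy² = 226
Sxx = Σx² − (Σx)²/n = 2884.44 − 2654.208 = 230.232
Sxy = Σxy − (Σx)(Σy)/n = 620.8 − 691.2 = -70.4
Syy = Σy² − (Σy)²/n = 226 − 180 = 46
R² = Sxy²/(Sxx·Syy) = (-70.4)²/(230.232·46) = 0.467974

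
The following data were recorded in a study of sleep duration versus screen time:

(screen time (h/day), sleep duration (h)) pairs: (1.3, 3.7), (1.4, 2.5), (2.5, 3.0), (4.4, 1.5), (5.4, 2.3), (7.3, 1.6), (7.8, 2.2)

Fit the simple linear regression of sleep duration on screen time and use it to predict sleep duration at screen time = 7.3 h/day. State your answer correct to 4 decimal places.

1.8038

n = 7, Σx = 30.1, Σy = 16.8, Σxy = 63.67, Σx² = 172.55
Sxx = Σx² − (Σx)²/n = 172.55 − 129.43 = 43.12
Sxy = Σxy − (Σx)(Σy)/n = 63.67 − 72.24 = -8.57
b = Sxy/Sxx = -8.57/43.12 = -0.198748
a = ȳ − b·x̄ = 2.4 − (-0.198748)·4.3 = 3.254615
ŷ(7.3) = a + b·7.3 = 3.254615 + (-0.198748)·7.3 = 1.803757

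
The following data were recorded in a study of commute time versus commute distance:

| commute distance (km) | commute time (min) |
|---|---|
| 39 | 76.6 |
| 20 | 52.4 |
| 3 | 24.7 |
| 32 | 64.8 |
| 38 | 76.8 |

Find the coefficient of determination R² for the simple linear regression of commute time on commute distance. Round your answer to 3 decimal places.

n = 5, Σx = 132, Σy = 295.3, Σxy = 9101.5, Σx² = 4398, Σy² = 19320.69
Sxx = Σx² − (Σx)²/n = 4398 − 3484.8 = 913.2
Sxy = Σxy − (Σx)(Σy)/n = 9101.5 − 7795.92 = 1305.58
Syy = Σy² − (Σy)²/n = 19320.69 − 17440.418 = 1880.272
R² = Sxy²/(Sxx·Syy) = (1305.58)²/(913.2·1880.272) = 0.992705

0.993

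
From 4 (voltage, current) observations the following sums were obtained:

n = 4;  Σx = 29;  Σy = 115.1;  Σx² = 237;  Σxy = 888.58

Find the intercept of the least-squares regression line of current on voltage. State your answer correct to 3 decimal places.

14.111

Sxx = Σx² − (Σx)²/n = 237 − 210.25 = 26.75
Sxy = Σxy − (Σx)(Σy)/n = 888.58 − 834.475 = 54.105
b = Sxy/Sxx = 54.105/26.75 = 2.022617
a = ȳ − b·x̄ = 28.775 − 2.022617·7.25 = 14.111028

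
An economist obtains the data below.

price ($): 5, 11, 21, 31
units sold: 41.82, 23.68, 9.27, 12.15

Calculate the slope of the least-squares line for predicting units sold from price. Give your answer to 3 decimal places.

-1.114

n = 4, Σx = 68, Σy = 86.92, Σxy = 1040.9, Σx² = 1548
Sxx = Σx² − (Σx)²/n = 1548 − 1156 = 392
Sxy = Σxy − (Σx)(Σy)/n = 1040.9 − 1477.64 = -436.74
b = Sxy/Sxx = -436.74/392 = -1.114133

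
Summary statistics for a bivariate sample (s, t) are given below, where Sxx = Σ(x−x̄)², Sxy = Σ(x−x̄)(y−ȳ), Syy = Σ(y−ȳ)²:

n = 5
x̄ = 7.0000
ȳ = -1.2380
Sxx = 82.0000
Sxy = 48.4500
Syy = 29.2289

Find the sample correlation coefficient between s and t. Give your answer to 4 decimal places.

r = Sxy/√(Sxx·Syy) = 48.45/√(2396.7698) = 48.45/48.956816 = 0.989648

0.9896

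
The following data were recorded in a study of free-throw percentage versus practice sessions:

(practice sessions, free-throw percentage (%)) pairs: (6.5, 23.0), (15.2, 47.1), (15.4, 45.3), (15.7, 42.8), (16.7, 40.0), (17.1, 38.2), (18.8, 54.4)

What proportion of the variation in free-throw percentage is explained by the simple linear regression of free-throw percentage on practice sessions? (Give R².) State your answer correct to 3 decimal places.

n = 7, Σx = 105.4, Σy = 290.8, Σxy = 4578.94, Σx² = 1681.68, Σy² = 12649.94
Sxx = Σx² − (Σx)²/n = 1681.68 − 1587.022857 = 94.657143
Sxy = Σxy − (Σx)(Σy)/n = 4578.94 − 4378.617143 = 200.322857
Syy = Σy² − (Σy)²/n = 12649.94 − 12080.662857 = 569.277143
R² = Sxy²/(Sxx·Syy) = (200.322857)²/(94.657143·569.277143) = 0.744704

0.745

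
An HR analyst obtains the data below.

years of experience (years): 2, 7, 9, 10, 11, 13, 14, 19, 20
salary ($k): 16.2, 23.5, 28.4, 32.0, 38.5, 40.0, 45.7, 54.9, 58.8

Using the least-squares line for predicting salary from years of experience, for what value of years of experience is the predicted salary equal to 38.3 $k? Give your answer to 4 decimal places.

n = 9, Σx = 105, Σy = 338, Σxy = 4574.9, Σx² = 1481
Sxx = Σx² − (Σx)²/n = 1481 − 1225 = 256
Sxy = Σxy − (Σx)(Σy)/n = 4574.9 − 3943.333333 = 631.566667
b = Sxy/Sxx = 631.566667/256 = 2.467057
a = ȳ − b·x̄ = 37.555556 − 2.467057·11.666667 = 8.773220
Set a + b·x = 38.3: x = (38.3 − 8.773220) / 2.467057 = 11.968421

11.9684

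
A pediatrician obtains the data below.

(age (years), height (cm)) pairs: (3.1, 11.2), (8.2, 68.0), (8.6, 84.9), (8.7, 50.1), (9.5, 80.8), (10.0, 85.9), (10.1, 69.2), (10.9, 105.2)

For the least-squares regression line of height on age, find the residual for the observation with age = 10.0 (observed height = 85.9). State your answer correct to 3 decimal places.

1.961

n = 8, Σx = 69.1, Σy = 555.3, Σxy = 5230.53, Σx² = 637.57
Sxx = Σx² − (Σx)²/n = 637.57 − 596.85125 = 40.71875
Sxy = Σxy − (Σx)(Σy)/n = 5230.53 − 4796.40375 = 434.12625
b = Sxy/Sxx = 434.12625/40.71875 = 10.661581
a = ȳ − b·x̄ = 69.4125 − 10.661581·8.6375 = -22.676906
ŷ(10.0) = -22.676906 + 10.661581·10 = 83.938904
residual = y − ŷ = 85.9 − 83.938904 = 1.961096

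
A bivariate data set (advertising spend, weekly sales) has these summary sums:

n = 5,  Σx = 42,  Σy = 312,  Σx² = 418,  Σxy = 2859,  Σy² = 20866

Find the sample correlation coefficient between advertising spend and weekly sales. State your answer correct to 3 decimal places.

0.789

Sxx = Σx² − (Σx)²/n = 418 − 352.8 = 65.2
Sxy = Σxy − (Σx)(Σy)/n = 2859 − 2620.8 = 238.2
Syy = Σy² − (Σy)²/n = 20866 − 19468.8 = 1397.2
r = Sxy/√(Sxx·Syy) = 238.2/√(91097.44) = 238.2/301.823525 = 0.789203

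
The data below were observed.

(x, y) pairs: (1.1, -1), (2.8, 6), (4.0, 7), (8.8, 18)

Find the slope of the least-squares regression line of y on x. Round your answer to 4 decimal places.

2.3453

n = 4, Σx = 16.7, Σy = 30, Σxy = 202.1, Σx² = 102.49
Sxx = Σx² − (Σx)²/n = 102.49 − 69.7225 = 32.7675
Sxy = Σxy − (Σx)(Σy)/n = 202.1 − 125.25 = 76.85
b = Sxy/Sxx = 76.85/32.7675 = 2.345312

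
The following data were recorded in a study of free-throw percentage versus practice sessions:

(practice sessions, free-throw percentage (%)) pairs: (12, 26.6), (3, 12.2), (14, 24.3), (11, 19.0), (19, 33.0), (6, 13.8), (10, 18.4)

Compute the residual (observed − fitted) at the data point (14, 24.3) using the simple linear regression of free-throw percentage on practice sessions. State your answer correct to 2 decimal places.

n = 7, Σx = 75, Σy = 147.3, Σxy = 1798.8, Σx² = 967
Sxx = Σx² − (Σx)²/n = 967 − 803.571429 = 163.428571
Sxy = Σxy − (Σx)(Σy)/n = 1798.8 − 1578.214286 = 220.585714
b = Sxy/Sxx = 220.585714/163.428571 = 1.349738
a = ȳ − b·x̄ = 21.042857 − 1.349738·10.714286 = 6.581381
ŷ(14) = 6.581381 + 1.349738·14 = 25.477710
residual = y − ŷ = 24.3 − 25.477710 = -1.177710

-1.18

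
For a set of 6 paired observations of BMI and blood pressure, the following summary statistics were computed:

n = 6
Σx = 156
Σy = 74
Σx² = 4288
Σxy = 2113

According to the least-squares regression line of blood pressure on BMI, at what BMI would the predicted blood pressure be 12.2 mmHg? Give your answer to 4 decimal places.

25.8363

Sxx = Σx² − (Σx)²/n = 4288 − 4056 = 232
Sxy = Σxy − (Σx)(Σy)/n = 2113 − 1924 = 189
b = Sxy/Sxx = 189/232 = 0.814655
a = ȳ − b·x̄ = 12.333333 − 0.814655·26 = -8.847701
Set a + b·x = 12.2: x = (12.2 − (-8.847701)) / 0.814655 = 25.836332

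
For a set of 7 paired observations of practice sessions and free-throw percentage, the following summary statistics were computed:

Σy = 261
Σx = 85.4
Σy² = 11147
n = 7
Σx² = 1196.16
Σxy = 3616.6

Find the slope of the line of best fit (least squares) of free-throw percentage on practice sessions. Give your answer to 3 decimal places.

2.803

Sxx = Σx² − (Σx)²/n = 1196.16 − 1041.88 = 154.28
Sxy = Σxy − (Σx)(Σy)/n = 3616.6 − 3184.2 = 432.4
b = Sxy/Sxx = 432.4/154.28 = 2.802696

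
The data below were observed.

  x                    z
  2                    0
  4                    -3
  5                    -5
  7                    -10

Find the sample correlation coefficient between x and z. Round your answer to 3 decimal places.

n = 4, Σx = 18, Σy = -18, Σxy = -107, Σx² = 94, Σy² = 134
Sxx = Σx² − (Σx)²/n = 94 − 81 = 13
Sxy = Σxy − (Σx)(Σy)/n = -107 − (-81) = -26
Syy = Σy² − (Σy)²/n = 134 − 81 = 53
r = Sxy/√(Sxx·Syy) = -26/√(689) = -26/26.248809 = -0.990521

-0.991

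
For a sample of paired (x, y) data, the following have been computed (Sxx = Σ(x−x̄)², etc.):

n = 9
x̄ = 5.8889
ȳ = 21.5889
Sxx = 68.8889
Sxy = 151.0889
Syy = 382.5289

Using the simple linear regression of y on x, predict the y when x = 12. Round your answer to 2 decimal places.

34.99

b = Sxy/Sxx = 151.0889/68.8889 = 2.193226
a = ȳ − b·x̄ = 21.5889 − 2.193226·5.8889 = 8.673214
ŷ(12) = a + b·12 = 8.673214 + 2.193226·12 = 34.991921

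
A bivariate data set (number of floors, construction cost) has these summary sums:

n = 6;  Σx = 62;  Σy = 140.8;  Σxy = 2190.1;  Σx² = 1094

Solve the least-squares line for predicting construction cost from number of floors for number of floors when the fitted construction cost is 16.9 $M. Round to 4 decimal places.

6.2841

Sxx = Σx² − (Σx)²/n = 1094 − 640.666667 = 453.333333
Sxy = Σxy − (Σx)(Σy)/n = 2190.1 − 1454.933333 = 735.166667
b = Sxy/Sxx = 735.166667/453.333333 = 1.621691
a = ȳ − b·x̄ = 23.466667 − 1.621691·10.333333 = 6.709191
Set a + b·x = 16.9: x = (16.9 − 6.709191) / 1.621691 = 6.284063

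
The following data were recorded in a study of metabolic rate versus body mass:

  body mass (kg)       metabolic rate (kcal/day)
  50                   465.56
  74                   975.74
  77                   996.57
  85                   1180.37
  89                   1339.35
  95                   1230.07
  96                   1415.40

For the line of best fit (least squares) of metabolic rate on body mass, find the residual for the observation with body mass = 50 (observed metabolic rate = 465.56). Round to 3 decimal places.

-19.850

n = 7, Σx = 566, Σy = 7603.06, Σxy = 644487.3, Σx² = 47292
Sxx = Σx² − (Σx)²/n = 47292 − 45765.142857 = 1526.857143
Sxy = Σxy − (Σx)(Σy)/n = 644487.3 − 614761.708571 = 29725.591429
b = Sxy/Sxx = 29725.591429/1526.857143 = 19.468482
a = ȳ − b·x̄ = 1086.151429 − 19.468482·80.857143 = -488.014435
ŷ(50) = -488.014435 + 19.468482·50 = 485.409686
residual = y − ŷ = 465.56 − 485.409686 = -19.849686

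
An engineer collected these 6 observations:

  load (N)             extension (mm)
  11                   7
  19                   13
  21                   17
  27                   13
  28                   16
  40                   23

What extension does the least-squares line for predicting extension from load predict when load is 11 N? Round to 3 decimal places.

n = 6, Σx = 146, Σy = 89, Σxy = 2400, Σx² = 4036
Sxx = Σx² − (Σx)²/n = 4036 − 3552.666667 = 483.333333
Sxy = Σxy − (Σx)(Σy)/n = 2400 − 2165.666667 = 234.333333
b = Sxy/Sxx = 234.333333/483.333333 = 0.484828
a = ȳ − b·x̄ = 14.833333 − 0.484828·24.333333 = 3.035862
ŷ(11) = a + b·11 = 3.035862 + 0.484828·11 = 8.368966

8.369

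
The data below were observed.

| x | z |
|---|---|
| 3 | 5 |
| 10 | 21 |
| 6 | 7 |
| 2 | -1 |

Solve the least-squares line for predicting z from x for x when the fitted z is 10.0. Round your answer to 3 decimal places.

6.049

n = 4, Σx = 21, Σy = 32, Σxy = 265, Σx² = 149
Sxx = Σx² − (Σx)²/n = 149 − 110.25 = 38.75
Sxy = Σxy − (Σx)(Σy)/n = 265 − 168 = 97
b = Sxy/Sxx = 97/38.75 = 2.503226
a = ȳ − b·x̄ = 8 − 2.503226·5.25 = -5.141935
Set a + b·x = 10.0: x = (10.0 − (-5.141935)) / 2.503226 = 6.048969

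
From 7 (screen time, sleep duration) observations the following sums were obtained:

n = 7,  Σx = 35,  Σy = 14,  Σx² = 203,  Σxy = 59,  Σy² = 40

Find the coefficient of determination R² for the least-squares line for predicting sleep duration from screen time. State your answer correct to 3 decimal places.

Sxx = Σx² − (Σx)²/n = 203 − 175 = 28
Sxy = Σxy − (Σx)(Σy)/n = 59 − 70 = -11
Syy = Σy² − (Σy)²/n = 40 − 28 = 12
R² = Sxy²/(Sxx·Syy) = (-11)²/(28·12) = 0.360119

0.360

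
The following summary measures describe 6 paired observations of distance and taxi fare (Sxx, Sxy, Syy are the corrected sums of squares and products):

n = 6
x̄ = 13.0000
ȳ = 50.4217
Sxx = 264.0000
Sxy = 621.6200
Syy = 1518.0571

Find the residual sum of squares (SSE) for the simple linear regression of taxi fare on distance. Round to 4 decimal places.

b = Sxy/Sxx = 621.62/264 = 2.354621
SSE = Syy − b·Sxy = 1518.0571 − 2.354621·621.62 = 54.377462

54.3775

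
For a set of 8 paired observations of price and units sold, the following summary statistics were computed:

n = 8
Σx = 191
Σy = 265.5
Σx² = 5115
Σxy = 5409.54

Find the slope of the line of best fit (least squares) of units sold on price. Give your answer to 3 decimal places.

-1.675

Sxx = Σx² − (Σx)²/n = 5115 − 4560.125 = 554.875
Sxy = Σxy − (Σx)(Σy)/n = 5409.54 − 6338.8125 = -929.2725
b = Sxy/Sxx = -929.2725/554.875 = -1.674742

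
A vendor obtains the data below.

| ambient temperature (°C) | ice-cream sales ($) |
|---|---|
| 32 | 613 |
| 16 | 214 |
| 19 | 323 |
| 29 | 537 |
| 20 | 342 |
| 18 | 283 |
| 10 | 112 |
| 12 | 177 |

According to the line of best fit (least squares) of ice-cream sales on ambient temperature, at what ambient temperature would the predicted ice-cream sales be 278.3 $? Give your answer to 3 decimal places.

n = 8, Σx = 156, Σy = 2601, Σxy = 59928, Σx² = 3450
Sxx = Σx² − (Σx)²/n = 3450 − 3042 = 408
Sxy = Σxy − (Σx)(Σy)/n = 59928 − 50719.5 = 9208.5
b = Sxy/Sxx = 9208.5/408 = 22.569853
a = ȳ − b·x̄ = 325.125 − 22.569853·19.5 = -114.987132
Set a + b·x = 278.3: x = (278.3 − (-114.987132)) / 22.569853 = 17.425330

17.425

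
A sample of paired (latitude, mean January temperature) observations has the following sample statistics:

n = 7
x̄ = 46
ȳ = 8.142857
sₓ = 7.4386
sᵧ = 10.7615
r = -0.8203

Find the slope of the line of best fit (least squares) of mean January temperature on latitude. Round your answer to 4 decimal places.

-1.1867

b = r · sᵧ/sₓ = -0.8203 · 10.7615/7.4386 = -1.186737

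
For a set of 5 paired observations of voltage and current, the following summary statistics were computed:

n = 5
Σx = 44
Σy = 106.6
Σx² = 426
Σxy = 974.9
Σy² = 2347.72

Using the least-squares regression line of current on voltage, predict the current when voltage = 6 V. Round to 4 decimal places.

18.6629

Sxx = Σx² − (Σx)²/n = 426 − 387.2 = 38.8
Sxy = Σxy − (Σx)(Σy)/n = 974.9 − 938.08 = 36.82
b = Sxy/Sxx = 36.82/38.8 = 0.948969
a = ȳ − b·x̄ = 21.32 − 0.948969·8.8 = 12.969072
ŷ(6) = a + b·6 = 12.969072 + 0.948969·6 = 18.662887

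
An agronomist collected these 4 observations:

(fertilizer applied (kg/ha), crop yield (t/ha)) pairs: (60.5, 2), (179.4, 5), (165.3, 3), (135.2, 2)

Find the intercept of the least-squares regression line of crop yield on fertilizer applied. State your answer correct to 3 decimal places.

0.389

n = 4, Σx = 540.4, Σy = 12, Σxy = 1784.3, Σx² = 81447.74
Sxx = Σx² − (Σx)²/n = 81447.74 − 73008.04 = 8439.7
Sxy = Σxy − (Σx)(Σy)/n = 1784.3 − 1621.2 = 163.1
b = Sxy/Sxx = 163.1/8439.7 = 0.019325
a = ȳ − b·x̄ = 3 − 0.019325·135.1 = 0.389148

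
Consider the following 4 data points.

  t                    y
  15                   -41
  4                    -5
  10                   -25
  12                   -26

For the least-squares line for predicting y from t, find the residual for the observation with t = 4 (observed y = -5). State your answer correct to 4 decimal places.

-0.3205

n = 4, Σx = 41, Σy = -97, Σxy = -1197, Σx² = 485
Sxx = Σx² − (Σx)²/n = 485 − 420.25 = 64.75
Sxy = Σxy − (Σx)(Σy)/n = -1197 − (-994.25) = -202.75
b = Sxy/Sxx = -202.75/64.75 = -3.131274
a = ȳ − b·x̄ = -24.25 − (-3.131274)·10.25 = 7.845560
ŷ(4) = 7.845560 + (-3.131274)·4 = -4.679537
residual = y − ŷ = -5 − (-4.679537) = -0.320463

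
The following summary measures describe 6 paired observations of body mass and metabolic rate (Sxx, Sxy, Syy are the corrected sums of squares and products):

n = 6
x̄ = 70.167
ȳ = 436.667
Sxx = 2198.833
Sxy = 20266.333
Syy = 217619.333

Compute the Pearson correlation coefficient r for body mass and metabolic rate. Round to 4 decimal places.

r = Sxy/√(Sxx·Syy) = 20266.333/√(478508570.838389) = 20266.333/21874.838761 = 0.926468

0.9265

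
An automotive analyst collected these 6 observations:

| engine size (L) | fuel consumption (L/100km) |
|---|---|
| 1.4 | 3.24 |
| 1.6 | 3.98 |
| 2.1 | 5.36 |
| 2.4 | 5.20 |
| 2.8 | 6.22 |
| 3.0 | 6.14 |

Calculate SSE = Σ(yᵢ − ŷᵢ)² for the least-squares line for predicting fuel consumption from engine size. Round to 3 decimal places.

n = 6, Σx = 13.3, Σy = 30.14, Σxy = 70.476, Σx² = 31.53, Σy² = 158.4956
Sxx = Σx² − (Σx)²/n = 31.53 − 29.481667 = 2.048333
Sxy = Σxy − (Σx)(Σy)/n = 70.476 − 66.810333 = 3.665667
Syy = Σy² − (Σy)²/n = 158.4956 − 151.403267 = 7.092333
b = Sxy/Sxx = 3.665667/2.048333 = 1.789585
SSE = Syy − b·Sxy = 7.092333 − 1.789585·3.665667 = 0.532311

0.532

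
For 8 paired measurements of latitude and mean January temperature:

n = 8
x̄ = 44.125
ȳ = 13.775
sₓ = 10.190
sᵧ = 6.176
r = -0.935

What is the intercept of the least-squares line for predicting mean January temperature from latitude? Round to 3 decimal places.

b = r · sᵧ/sₓ = -0.935 · 6.176/10.19 = -0.566689
a = ȳ − b·x̄ = 13.775 − (-0.566689)·44.125 = 38.780148

38.780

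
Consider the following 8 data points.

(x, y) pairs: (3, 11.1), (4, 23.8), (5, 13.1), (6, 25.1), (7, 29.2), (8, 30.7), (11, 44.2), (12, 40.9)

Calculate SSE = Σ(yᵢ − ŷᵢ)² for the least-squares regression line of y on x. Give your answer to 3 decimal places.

133.899

n = 8, Σx = 56, Σy = 218.1, Σxy = 1771.6, Σx² = 464, Σy² = 6912.85
Sxx = Σx² − (Σx)²/n = 464 − 392 = 72
Sxy = Σxy − (Σx)(Σy)/n = 1771.6 − 1526.7 = 244.9
Syy = Σy² − (Σy)²/n = 6912.85 − 5945.95125 = 966.89875
b = Sxy/Sxx = 244.9/72 = 3.401389
SSE = Syy − b·Sxy = 966.89875 − 3.401389·244.9 = 133.898611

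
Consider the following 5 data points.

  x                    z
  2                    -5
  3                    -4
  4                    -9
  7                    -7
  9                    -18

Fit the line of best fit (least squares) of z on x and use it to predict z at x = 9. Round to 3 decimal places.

-14.953

n = 5, Σx = 25, Σy = -43, Σxy = -269, Σx² = 159
Sxx = Σx² − (Σx)²/n = 159 − 125 = 34
Sxy = Σxy − (Σx)(Σy)/n = -269 − (-215) = -54
b = Sxy/Sxx = -54/34 = -1.588235
a = ȳ − b·x̄ = -8.6 − (-1.588235)·5 = -0.658824
ŷ(9) = a + b·9 = -0.658824 + (-1.588235)·9 = -14.952941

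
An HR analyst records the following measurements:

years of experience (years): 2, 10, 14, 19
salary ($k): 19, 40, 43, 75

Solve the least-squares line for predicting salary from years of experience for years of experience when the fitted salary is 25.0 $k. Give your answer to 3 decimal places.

4.962

n = 4, Σx = 45, Σy = 177, Σxy = 2465, Σx² = 661
Sxx = Σx² − (Σx)²/n = 661 − 506.25 = 154.75
Sxy = Σxy − (Σx)(Σy)/n = 2465 − 1991.25 = 473.75
b = Sxy/Sxx = 473.75/154.75 = 3.061389
a = ȳ − b·x̄ = 44.25 − 3.061389·11.25 = 9.809370
Set a + b·x = 25.0: x = (25.0 − 9.809370) / 3.061389 = 4.962005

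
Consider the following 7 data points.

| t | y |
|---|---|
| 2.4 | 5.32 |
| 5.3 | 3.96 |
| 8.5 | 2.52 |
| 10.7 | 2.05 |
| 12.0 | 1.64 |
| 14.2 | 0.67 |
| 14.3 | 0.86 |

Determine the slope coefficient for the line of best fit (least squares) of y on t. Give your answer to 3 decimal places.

n = 7, Σx = 67.4, Σy = 17.02, Σxy = 118.603, Σx² = 770.72
Sxx = Σx² − (Σx)²/n = 770.72 − 648.965714 = 121.754286
Sxy = Σxy − (Σx)(Σy)/n = 118.603 − 163.878286 = -45.275286
b = Sxy/Sxx = -45.275286/121.754286 = -0.371858

-0.372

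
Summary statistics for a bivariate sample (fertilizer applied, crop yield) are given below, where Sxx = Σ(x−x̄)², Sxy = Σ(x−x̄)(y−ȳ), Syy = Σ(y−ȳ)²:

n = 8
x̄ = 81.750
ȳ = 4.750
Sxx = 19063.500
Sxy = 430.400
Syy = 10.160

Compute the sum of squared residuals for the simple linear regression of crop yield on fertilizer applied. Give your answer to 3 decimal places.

0.443

b = Sxy/Sxx = 430.4/19063.5 = 0.022577
SSE = Syy − b·Sxy = 10.16 − 0.022577·430.4 = 0.442783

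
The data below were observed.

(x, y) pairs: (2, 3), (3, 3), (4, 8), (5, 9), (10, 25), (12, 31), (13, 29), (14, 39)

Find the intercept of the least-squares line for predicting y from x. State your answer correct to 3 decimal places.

n = 8, Σx = 63, Σy = 147, Σxy = 1637, Σx² = 663
Sxx = Σx² − (Σx)²/n = 663 − 496.125 = 166.875
Sxy = Σxy − (Σx)(Σy)/n = 1637 − 1157.625 = 479.375
b = Sxy/Sxx = 479.375/166.875 = 2.872659
a = ȳ − b·x̄ = 18.375 − 2.872659·7.875 = -4.247191

-4.247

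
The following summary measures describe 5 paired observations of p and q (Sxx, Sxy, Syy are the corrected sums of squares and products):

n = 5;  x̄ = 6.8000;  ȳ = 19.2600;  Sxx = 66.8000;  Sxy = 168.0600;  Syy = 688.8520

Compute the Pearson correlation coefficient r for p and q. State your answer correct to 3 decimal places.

0.783

r = Sxy/√(Sxx·Syy) = 168.06/√(46015.3136) = 168.06/214.511803 = 0.783453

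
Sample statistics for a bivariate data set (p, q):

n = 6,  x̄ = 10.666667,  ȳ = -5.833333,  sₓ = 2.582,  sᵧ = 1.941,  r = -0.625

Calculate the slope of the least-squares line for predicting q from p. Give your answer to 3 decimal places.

b = r · sᵧ/sₓ = -0.625 · 1.941/2.582 = -0.469839

-0.470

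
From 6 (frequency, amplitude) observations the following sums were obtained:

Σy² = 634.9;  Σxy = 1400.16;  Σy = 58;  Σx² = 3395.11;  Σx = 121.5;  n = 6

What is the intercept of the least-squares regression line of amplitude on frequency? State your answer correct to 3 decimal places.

Sxx = Σx² − (Σx)²/n = 3395.11 − 2460.375 = 934.735
Sxy = Σxy − (Σx)(Σy)/n = 1400.16 − 1174.5 = 225.66
b = Sxy/Sxx = 225.66/934.735 = 0.241416
a = ȳ − b·x̄ = 9.666667 − 0.241416·20.25 = 4.777992

4.778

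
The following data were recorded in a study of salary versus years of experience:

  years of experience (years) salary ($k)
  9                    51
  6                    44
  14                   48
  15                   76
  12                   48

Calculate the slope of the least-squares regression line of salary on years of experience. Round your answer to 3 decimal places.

n = 5, Σx = 56, Σy = 267, Σxy = 3111, Σx² = 682
Sxx = Σx² − (Σx)²/n = 682 − 627.2 = 54.8
Sxy = Σxy − (Σx)(Σy)/n = 3111 − 2990.4 = 120.6
b = Sxy/Sxx = 120.6/54.8 = 2.200730

2.201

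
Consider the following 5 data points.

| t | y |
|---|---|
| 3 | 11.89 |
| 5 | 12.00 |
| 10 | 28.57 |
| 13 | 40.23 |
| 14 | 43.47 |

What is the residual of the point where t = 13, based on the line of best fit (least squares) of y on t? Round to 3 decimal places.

0.764

n = 5, Σx = 45, Σy = 136.16, Σxy = 1512.94, Σx² = 499
Sxx = Σx² − (Σx)²/n = 499 − 405 = 94
Sxy = Σxy − (Σx)(Σy)/n = 1512.94 − 1225.44 = 287.5
b = Sxy/Sxx = 287.5/94 = 3.058511
a = ȳ − b·x̄ = 27.232 − 3.058511·9 = -0.294596
ŷ(13) = -0.294596 + 3.058511·13 = 39.466043
residual = y − ŷ = 40.23 − 39.466043 = 0.763957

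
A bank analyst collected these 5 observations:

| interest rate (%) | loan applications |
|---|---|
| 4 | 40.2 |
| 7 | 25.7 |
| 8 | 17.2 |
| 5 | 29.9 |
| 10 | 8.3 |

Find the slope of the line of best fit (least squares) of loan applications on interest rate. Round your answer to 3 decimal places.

-5.002

n = 5, Σx = 34, Σy = 121.3, Σxy = 710.8, Σx² = 254
Sxx = Σx² − (Σx)²/n = 254 − 231.2 = 22.8
Sxy = Σxy − (Σx)(Σy)/n = 710.8 − 824.84 = -114.04
b = Sxy/Sxx = -114.04/22.8 = -5.001754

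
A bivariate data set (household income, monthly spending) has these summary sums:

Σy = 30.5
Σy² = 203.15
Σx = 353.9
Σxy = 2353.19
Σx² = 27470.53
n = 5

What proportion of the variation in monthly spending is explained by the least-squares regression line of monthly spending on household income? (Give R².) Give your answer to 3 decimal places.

0.913

Sxx = Σx² − (Σx)²/n = 27470.53 − 25049.042 = 2421.488
Sxy = Σxy − (Σx)(Σy)/n = 2353.19 − 2158.79 = 194.4
Syy = Σy² − (Σy)²/n = 203.15 − 186.05 = 17.1
R² = Sxy²/(Sxx·Syy) = (194.4)²/(2421.488·17.1) = 0.912671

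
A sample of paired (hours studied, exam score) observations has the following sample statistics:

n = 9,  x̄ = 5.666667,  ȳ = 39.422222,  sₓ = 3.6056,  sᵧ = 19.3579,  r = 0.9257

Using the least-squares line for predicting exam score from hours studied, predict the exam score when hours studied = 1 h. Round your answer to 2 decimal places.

b = r · sᵧ/sₓ = 0.9257 · 19.3579/3.6056 = 4.969938
a = ȳ − b·x̄ = 39.422222 − 4.969938·5.666667 = 11.259239
ŷ(1) = a + b·1 = 11.259239 + 4.969938·1 = 16.229177

16.23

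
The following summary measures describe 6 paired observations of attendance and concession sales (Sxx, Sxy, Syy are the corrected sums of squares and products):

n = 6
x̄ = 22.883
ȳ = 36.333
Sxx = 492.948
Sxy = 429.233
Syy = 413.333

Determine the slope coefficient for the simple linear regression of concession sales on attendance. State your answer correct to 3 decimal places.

0.871

b = Sxy/Sxx = 429.233/492.948 = 0.870747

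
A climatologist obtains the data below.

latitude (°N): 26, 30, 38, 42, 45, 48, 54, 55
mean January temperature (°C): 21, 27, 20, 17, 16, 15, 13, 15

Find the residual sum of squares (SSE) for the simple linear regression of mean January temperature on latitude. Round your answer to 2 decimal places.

35.51

n = 8, Σx = 338, Σy = 144, Σxy = 5797, Σx² = 15054, Σy² = 2734
Sxx = Σx² − (Σx)²/n = 15054 − 14280.5 = 773.5
Sxy = Σxy − (Σx)(Σy)/n = 5797 − 6084 = -287
Syy = Σy² − (Σy)²/n = 2734 − 2592 = 142
b = Sxy/Sxx = -287/773.5 = -0.371041
SSE = Syy − b·Sxy = 142 − (-0.371041)·(-287) = 35.511312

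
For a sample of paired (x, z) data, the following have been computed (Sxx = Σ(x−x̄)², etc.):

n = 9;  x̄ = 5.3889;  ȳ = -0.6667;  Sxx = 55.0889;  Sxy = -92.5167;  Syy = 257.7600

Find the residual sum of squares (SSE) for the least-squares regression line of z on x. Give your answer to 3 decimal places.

b = Sxy/Sxx = -92.5167/55.0889 = -1.679407
SSE = Syy − b·Sxy = 257.76 − (-1.679407)·(-92.5167) = 102.386780

102.387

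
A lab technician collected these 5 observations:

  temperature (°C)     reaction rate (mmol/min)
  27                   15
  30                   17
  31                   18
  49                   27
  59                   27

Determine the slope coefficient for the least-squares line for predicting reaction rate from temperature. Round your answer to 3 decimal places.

0.396

n = 5, Σx = 196, Σy = 104, Σxy = 4389, Σx² = 8472
Sxx = Σx² − (Σx)²/n = 8472 − 7683.2 = 788.8
Sxy = Σxy − (Σx)(Σy)/n = 4389 − 4076.8 = 312.2
b = Sxy/Sxx = 312.2/788.8 = 0.395791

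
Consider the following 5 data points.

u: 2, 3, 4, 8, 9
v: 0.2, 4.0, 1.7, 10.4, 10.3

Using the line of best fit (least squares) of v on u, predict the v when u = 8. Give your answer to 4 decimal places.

9.4175

n = 5, Σx = 26, Σy = 26.6, Σxy = 195.1, Σx² = 174
Sxx = Σx² − (Σx)²/n = 174 − 135.2 = 38.8
Sxy = Σxy − (Σx)(Σy)/n = 195.1 − 138.32 = 56.78
b = Sxy/Sxx = 56.78/38.8 = 1.463402
a = ȳ − b·x̄ = 5.32 − 1.463402·5.2 = -2.289691
ŷ(8) = a + b·8 = -2.289691 + 1.463402·8 = 9.417526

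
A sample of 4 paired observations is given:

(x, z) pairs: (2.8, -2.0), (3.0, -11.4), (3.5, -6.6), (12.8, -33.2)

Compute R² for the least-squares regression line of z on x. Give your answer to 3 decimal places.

n = 4, Σx = 22.1, Σy = -53.2, Σxy = -487.86, Σx² = 192.93, Σy² = 1279.76
Sxx = Σx² − (Σx)²/n = 192.93 − 122.1025 = 70.8275
Sxy = Σxy − (Σx)(Σy)/n = -487.86 − (-293.93) = -193.93
Syy = Σy² − (Σy)²/n = 1279.76 − 707.56 = 572.2
R² = Sxy²/(Sxx·Syy) = (-193.93)²/(70.8275·572.2) = 0.927983

0.928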